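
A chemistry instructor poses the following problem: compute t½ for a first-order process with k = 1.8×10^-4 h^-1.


t½ = ln2/k = 0.693147/(1.8×10^-4 h^-1)
= 3851 h

3851 h


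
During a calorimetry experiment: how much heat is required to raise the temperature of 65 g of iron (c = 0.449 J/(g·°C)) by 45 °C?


q = mcΔT = 65 × 0.449 × 45
= 1313.33 J

1313.33 J


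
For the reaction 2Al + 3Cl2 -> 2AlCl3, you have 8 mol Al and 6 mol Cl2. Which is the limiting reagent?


Mole ratio available / coefficient:
  Al: 8/2 = 4.000
  Cl2: 6/3 = 2.000
Smaller ratio is limiting.

Cl2


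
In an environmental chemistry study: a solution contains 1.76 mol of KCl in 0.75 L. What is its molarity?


M = n/V = 1.76/0.75 = 2.347 mol/L

2.347 M


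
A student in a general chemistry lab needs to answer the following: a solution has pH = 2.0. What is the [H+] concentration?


[H+] = 10^(-pH) = 10^(-2.0)
= 1.0×10^-2 M

1.0×10^-2 M


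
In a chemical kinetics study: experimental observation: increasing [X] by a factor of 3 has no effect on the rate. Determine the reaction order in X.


rate ∝ [X]^n
rate ∝ [X]^0
Order in X: 0

0


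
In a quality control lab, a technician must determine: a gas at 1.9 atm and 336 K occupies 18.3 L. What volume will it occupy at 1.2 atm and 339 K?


P1V1/T1 = P2V2/T2
V2 = P1V1T2/(T1P2)
= 1.9×18.3×339/(336×1.2)
= 29.234 L

29.234 L


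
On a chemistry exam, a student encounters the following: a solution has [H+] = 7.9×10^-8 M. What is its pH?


pH = -log10([H+]) = -log10(7.9×10^-8)
= 8 - log10(7.9)
= 8 - 0.9
= 7.1

7.1


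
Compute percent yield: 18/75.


% yield = actual/theoretical × 100
= 18/75 × 100
= 24.0%

24.0%


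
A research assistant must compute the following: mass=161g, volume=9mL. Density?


ρ = mass/volume
= 161/9
= 17.889 g/mL

17.889 g/mL


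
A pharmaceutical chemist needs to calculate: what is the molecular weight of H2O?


M(H2O) = 2×1.008 + 1×16.0
= 2.02 + 16.0
= 18.02 g/mol

18.02 g/mol


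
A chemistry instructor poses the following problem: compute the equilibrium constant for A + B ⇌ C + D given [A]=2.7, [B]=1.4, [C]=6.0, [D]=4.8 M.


Kc = [C][D]/([A][B])
= (6.0^1 × 4.8^1)/(2.7^1 × 1.4^1)
= 28.8/3.78
= 7.619

7.619


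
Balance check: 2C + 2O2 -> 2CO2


Equation: 2C + 2O2 -> 2CO2
Check atoms: C: 2=2, O: 4=4
Balanced

Yes, balanced


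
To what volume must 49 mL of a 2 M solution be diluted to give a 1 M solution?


C1V1 = C2V2
2 × 49 = 1 × V2
V2 = 98/1 = 98.0 mL

98.0 mL


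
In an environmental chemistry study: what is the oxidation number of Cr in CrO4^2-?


x + 4(-2) = -2, so x = +6
Oxidation number: +6

+6


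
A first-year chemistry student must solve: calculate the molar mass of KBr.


M(KBr) = 1×39.1 + 1×79.9
= 39.1 + 79.9
= 119.0 g/mol

119.0 g/mol


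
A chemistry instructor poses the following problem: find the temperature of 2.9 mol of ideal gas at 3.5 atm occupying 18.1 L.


PV = nRT  (R = 0.08206 L·atm/(mol·K))
T = PV/(nR) = 3.5×18.1/(2.9×0.08206)
= 63.35/0.237974
= 266.21 K

266.21 K


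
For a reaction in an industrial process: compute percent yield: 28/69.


% yield = actual/theoretical × 100
= 28/69 × 100
= 40.58%

40.58%


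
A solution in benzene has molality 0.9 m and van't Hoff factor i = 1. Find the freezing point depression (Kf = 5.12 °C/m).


ΔTf = Kf × m × i
= 5.12 × 0.9 × 1
= 4.608 °C

4.608 °C


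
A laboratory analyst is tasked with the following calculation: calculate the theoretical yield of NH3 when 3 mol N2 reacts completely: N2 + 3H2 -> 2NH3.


Mole ratio NH3:N2 = 2:1
n(NH3) = 3 × 2/1 = 6.000 mol
mass = 6.000 × 17.03 = 102.18 g

102.18 g


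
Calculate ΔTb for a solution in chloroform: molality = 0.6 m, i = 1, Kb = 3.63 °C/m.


ΔTb = Kb × m × i
= 3.63 × 0.6 × 1
= 2.178 °C

2.178 °C


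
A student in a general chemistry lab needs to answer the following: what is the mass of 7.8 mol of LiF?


M(LiF) = 25.94 g/mol
mass = n × M = 7.8 × 25.94 = 202.33 g

202.33 g


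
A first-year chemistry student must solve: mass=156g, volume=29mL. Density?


ρ = mass/volume
= 156/29
= 5.379 g/mL

5.379 g/mL


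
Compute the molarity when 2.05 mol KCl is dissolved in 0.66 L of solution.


M = n/V = 2.05/0.66 = 3.106 mol/L

3.106 M


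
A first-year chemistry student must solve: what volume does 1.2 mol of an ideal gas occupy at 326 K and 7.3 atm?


PV = nRT  (R = 0.08206 L·atm/(mol·K))
V = nRT/P = 1.2×0.08206×326/7.3
= 4.398 L

4.398 L


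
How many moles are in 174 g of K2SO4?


M(K2SO4) = 174.27 g/mol
n = mass/M = 174/174.27 = 0.9985 mol

0.9985 mol


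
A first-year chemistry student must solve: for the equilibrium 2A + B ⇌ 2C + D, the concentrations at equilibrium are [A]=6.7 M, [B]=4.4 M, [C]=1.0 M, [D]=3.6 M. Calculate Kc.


Kc = [C]^2[D]/([A]^2[B])
= (1.0^2 × 3.6^1)/(6.7^2 × 4.4^1)
= 3.6/197.516
= 0.01823

0.01823


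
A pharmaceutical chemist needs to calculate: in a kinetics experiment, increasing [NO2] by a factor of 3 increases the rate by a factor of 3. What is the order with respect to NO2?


rate ∝ [NO2]^n
3^n = 3 → n = 1
Order in NO2: 1

1


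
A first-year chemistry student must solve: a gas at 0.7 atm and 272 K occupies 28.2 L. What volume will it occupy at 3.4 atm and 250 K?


P1V1/T1 = P2V2/T2
V2 = P1V1T2/(T1P2)
= 0.7×28.2×250/(272×3.4)
= 5.336 L

5.336 L


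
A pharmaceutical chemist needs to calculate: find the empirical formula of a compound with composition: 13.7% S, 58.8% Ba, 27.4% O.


Assume 100 g sample. Moles of each element:
  S: 13.7/32.07 = 0.427 mol
  Ba: 58.8/137.33 = 0.428 mol
  O: 27.4/16.0 = 1.712 mol
Divide by smallest (0.427):
  S: 0.427/0.427 = 1.0
  Ba: 0.428/0.427 = 1.0
  O: 1.712/0.427 = 4.01
Empirical formula: BaSO4

BaSO4


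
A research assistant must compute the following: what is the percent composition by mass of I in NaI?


M(NaI) = 1×22.99 + 1×126.9 = 149.89 g/mol
Mass of I = 1 × 126.9 = 126.90 g/mol
% I = 126.90/149.89 × 100 = 84.66%

84.66%


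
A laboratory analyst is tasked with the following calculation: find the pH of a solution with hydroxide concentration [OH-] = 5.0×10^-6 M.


pOH = -log10([OH-]) = -log10(5.0×10^-6)
= 6 - log10(5.0) = 5.3
pH = 14 - pOH = 14 - 5.3 = 8.7

8.7


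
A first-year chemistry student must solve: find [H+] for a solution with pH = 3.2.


[H+] = 10^(-pH) = 10^(-3.2)
= 6.31×10^-4 M

6.31×10^-4 M


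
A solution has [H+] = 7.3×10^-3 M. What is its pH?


pH = -log10([H+]) = -log10(7.3×10^-3)
= 3 - log10(7.3)
= 3 - 0.86
= 2.14

2.14


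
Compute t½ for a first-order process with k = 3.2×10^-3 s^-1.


t½ = ln2/k = 0.693147/(3.2×10^-3 s^-1)
= 216.6 s

216.6 s


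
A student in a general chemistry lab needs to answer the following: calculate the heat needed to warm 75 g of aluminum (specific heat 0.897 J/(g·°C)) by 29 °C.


q = mcΔT = 75 × 0.897 × 29
= 1950.98 J

1950.98 J


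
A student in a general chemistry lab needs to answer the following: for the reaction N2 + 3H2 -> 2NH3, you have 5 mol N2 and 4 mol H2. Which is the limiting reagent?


Mole ratio available / coefficient:
  N2: 5/1 = 5.000
  H2: 4/3 = 1.333
Smaller ratio is limiting.

H2


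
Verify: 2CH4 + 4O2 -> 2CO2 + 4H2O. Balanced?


Equation: 2CH4 + 4O2 -> 2CO2 + 4H2O
Check atoms: C: 2=2, H: 8=8, O: 8=8
Balanced

Yes, balanced


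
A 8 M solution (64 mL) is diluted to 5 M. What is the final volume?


C1V1 = C2V2
8 × 64 = 5 × V2
V2 = 512/5 = 102.4 mL

102.4 mL


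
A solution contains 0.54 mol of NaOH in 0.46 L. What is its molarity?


M = n/V = 0.54/0.46 = 1.174 mol/L

1.174 M


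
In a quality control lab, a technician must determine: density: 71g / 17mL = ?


ρ = mass/volume
= 71/17
= 4.176 g/mL

4.176 g/mL


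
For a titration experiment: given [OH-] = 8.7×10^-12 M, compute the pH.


pOH = -log10([OH-]) = -log10(8.7×10^-12)
= 12 - log10(8.7) = 11.06
pH = 14 - pOH = 14 - 11.06 = 2.94

2.94


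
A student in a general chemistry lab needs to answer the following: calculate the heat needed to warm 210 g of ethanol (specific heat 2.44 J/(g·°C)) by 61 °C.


q = mcΔT = 210 × 2.44 × 61
= 31256.40 J

31256.40 J


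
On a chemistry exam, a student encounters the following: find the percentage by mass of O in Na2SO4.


M(Na2SO4) = 2×22.99 + 1×32.07 + 4×16.0 = 142.05 g/mol
Mass of O = 4 × 16.0 = 64.00 g/mol
% O = 64.00/142.05 × 100 = 45.05%

45.05%


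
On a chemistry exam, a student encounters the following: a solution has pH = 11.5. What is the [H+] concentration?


[H+] = 10^(-pH) = 10^(-11.5)
= 3.16×10^-12 M

3.16×10^-12 M


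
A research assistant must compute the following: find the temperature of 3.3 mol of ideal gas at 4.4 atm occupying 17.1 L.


PV = nRT  (R = 0.08206 L·atm/(mol·K))
T = PV/(nR) = 4.4×17.1/(3.3×0.08206)
= 75.24/0.270798
= 277.85 K

277.85 K


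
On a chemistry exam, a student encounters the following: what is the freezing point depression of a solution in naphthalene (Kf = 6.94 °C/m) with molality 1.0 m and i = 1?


ΔTf = Kf × m × i
= 6.94 × 1.0 × 1
= 6.94 °C

6.94 °C


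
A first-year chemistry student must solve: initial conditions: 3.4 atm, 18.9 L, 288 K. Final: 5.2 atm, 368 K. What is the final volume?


P1V1/T1 = P2V2/T2
V2 = P1V1T2/(T1P2)
= 3.4×18.9×368/(288×5.2)
= 15.79 L

15.79 L


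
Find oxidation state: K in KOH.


Group 1 metal: +1
Oxidation number: +1

+1


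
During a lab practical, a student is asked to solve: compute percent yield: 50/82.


% yield = actual/theoretical × 100
= 50/82 × 100
= 60.98%

60.98%


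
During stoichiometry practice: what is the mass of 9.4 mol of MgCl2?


M(MgCl2) = 95.21 g/mol
mass = n × M = 9.4 × 95.21 = 894.97 g

894.97 g


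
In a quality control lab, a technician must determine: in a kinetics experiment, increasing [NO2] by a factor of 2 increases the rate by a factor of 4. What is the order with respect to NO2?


rate ∝ [NO2]^n
2^n = 4 → n = 2
Order in NO2: 2

2


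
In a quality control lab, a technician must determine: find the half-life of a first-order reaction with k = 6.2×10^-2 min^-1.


t½ = ln2/k = 0.693147/(6.2×10^-2 min^-1)
= 11.18 min

11.18 min


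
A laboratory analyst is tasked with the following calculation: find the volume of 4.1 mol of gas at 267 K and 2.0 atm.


PV = nRT  (R = 0.08206 L·atm/(mol·K))
V = nRT/P = 4.1×0.08206×267/2.0
= 44.916 L

44.916 L


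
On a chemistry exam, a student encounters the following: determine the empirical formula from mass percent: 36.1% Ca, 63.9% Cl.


Assume 100 g sample. Moles of each element:
  Ca: 36.1/40.08 = 0.901 mol
  Cl: 63.9/35.45 = 1.803 mol
Divide by smallest (0.901):
  Ca: 0.901/0.901 = 1.0
  Cl: 1.803/0.901 = 2.0
Empirical formula: CaCl2

CaCl2


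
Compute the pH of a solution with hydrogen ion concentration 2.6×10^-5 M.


pH = -log10([H+]) = -log10(2.6×10^-5)
= 5 - log10(2.6)
= 5 - 0.41
= 4.59

4.59


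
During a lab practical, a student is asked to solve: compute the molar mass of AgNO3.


M(AgNO3) = 1×107.87 + 1×14.01 + 3×16.0
= 107.87 + 14.01 + 48.0
= 169.88 g/mol

169.88 g/mol


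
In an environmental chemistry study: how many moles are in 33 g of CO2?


M(CO2) = 44.01 g/mol
n = mass/M = 33/44.01 = 0.7498 mol

0.7498 mol


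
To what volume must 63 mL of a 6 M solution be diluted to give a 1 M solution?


C1V1 = C2V2
6 × 63 = 1 × V2
V2 = 378/1 = 378.0 mL

378.0 mL


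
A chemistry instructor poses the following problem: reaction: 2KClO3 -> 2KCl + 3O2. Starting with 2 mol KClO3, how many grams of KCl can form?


Mole ratio KCl:KClO3 = 2:2
n(KCl) = 2 × 2/2 = 2.000 mol
mass = 2.000 × 74.55 = 149.1 g

149.1 g


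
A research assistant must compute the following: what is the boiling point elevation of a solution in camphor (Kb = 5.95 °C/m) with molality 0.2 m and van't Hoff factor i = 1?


ΔTb = Kb × m × i
= 5.95 × 0.2 × 1
= 1.19 °C

1.19 °C


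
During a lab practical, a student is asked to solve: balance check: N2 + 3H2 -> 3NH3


Equation: N2 + 3H2 -> 3NH3
Check atoms: H: 6≠9, N: 2≠3
Not balanced

No, not balanced


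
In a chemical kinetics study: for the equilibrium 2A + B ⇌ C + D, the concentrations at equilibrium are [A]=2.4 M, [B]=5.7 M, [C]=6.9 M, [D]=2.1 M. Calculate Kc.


Kc = [C][D]/([A]^2[B])
= (6.9^1 × 2.1^1)/(2.4^2 × 5.7^1)
= 14.49/32.832
= 0.4413

0.4413


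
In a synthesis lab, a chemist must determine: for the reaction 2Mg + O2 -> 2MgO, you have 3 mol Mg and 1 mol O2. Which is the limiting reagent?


Mole ratio available / coefficient:
  Mg: 3/2 = 1.500
  O2: 1/1 = 1.000
Smaller ratio is limiting.

O2


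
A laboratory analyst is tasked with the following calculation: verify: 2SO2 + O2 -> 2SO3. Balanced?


Equation: 2SO2 + O2 -> 2SO3
Check atoms: O: 6=6, S: 2=2
Balanced

Yes, balanced


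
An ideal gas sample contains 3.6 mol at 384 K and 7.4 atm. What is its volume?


PV = nRT  (R = 0.08206 L·atm/(mol·K))
V = nRT/P = 3.6×0.08206×384/7.4
= 15.33 L

15.33 L


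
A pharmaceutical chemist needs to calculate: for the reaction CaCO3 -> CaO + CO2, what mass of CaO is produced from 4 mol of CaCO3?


Mole ratio CaO:CaCO3 = 1:1
n(CaO) = 4 × 1/1 = 4.000 mol
mass = 4.000 × 56.08 = 224.32 g

224.32 g


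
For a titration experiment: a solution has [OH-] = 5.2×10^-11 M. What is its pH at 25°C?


pOH = -log10([OH-]) = -log10(5.2×10^-11)
= 11 - log10(5.2) = 10.28
pH = 14 - pOH = 14 - 10.28 = 3.72

3.72


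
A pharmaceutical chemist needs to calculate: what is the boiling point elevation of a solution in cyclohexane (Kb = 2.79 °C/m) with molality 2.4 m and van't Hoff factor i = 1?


ΔTb = Kb × m × i
= 2.79 × 2.4 × 1
= 6.696 °C

6.696 °C


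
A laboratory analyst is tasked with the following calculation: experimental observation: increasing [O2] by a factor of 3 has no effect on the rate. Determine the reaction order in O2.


rate ∝ [O2]^n
rate ∝ [O2]^0
Order in O2: 0

0


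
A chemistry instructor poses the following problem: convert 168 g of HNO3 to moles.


M(HNO3) = 63.02 g/mol
n = mass/M = 168/63.02 = 2.6658 mol

2.6658 mol


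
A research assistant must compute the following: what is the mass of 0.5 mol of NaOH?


M(NaOH) = 40.0 g/mol
mass = n × M = 0.5 × 40.0 = 20.00 g

20.00 g


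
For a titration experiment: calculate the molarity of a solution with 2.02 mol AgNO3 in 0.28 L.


M = n/V = 2.02/0.28 = 7.214 mol/L

7.214 M


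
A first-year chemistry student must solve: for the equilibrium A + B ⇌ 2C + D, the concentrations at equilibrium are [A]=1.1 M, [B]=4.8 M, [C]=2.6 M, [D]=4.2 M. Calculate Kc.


Kc = [C]^2[D]/([A][B])
= (2.6^2 × 4.2^1)/(1.1^1 × 4.8^1)
= 28.392/5.28
= 5.377

5.377


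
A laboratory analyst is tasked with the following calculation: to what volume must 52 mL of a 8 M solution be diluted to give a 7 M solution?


C1V1 = C2V2
8 × 52 = 7 × V2
V2 = 416/7 = 59.43 mL

59.43 mL


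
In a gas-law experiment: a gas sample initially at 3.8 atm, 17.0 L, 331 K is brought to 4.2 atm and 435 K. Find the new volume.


P1V1/T1 = P2V2/T2
V2 = P1V1T2/(T1P2)
= 3.8×17.0×435/(331×4.2)
= 20.214 L

20.214 L


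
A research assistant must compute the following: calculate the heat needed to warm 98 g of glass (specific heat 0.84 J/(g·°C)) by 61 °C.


q = mcΔT = 98 × 0.84 × 61
= 5021.52 J

5021.52 J


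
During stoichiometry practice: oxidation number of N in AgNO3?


(+1) + x + 3(-2) = 0, so x = +5
Oxidation number: +5

+5


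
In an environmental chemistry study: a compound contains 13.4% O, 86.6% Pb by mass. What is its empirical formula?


Assume 100 g sample. Moles of each element:
  O: 13.4/16.0 = 0.838 mol
  Pb: 86.6/207.2 = 0.418 mol
Divide by smallest (0.418):
  O: 0.838/0.418 = 2.0
  Pb: 0.418/0.418 = 1.0
Empirical formula: PbO2

PbO2


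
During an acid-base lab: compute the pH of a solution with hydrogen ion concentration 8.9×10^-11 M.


pH = -log10([H+]) = -log10(8.9×10^-11)
= 11 - log10(8.9)
= 11 - 0.95
= 10.05

10.05


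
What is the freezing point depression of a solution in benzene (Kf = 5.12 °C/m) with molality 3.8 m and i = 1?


ΔTf = Kf × m × i
= 5.12 × 3.8 × 1
= 19.456 °C

19.456 °C


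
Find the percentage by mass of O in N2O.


M(N2O) = 2×14.01 + 1×16.0 = 44.02 g/mol
Mass of O = 1 × 16.0 = 16.00 g/mol
% O = 16.00/44.02 × 100 = 36.35%

36.35%


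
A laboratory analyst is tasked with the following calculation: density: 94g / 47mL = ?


ρ = mass/volume
= 94/47
= 2.0 g/mL

2.0 g/mL


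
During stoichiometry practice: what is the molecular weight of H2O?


M(H2O) = 2×1.008 + 1×16.0
= 2.02 + 16.0
= 18.02 g/mol

18.02 g/mol


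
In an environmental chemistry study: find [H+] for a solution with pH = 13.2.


[H+] = 10^(-pH) = 10^(-13.2)
= 6.31×10^-14 M

6.31×10^-14 M


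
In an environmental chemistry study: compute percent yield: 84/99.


% yield = actual/theoretical × 100
= 84/99 × 100
= 84.85%

84.85%


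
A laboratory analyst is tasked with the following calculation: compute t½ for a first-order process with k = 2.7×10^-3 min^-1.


t½ = ln2/k = 0.693147/(2.7×10^-3 min^-1)
= 256.7 min

256.7 min


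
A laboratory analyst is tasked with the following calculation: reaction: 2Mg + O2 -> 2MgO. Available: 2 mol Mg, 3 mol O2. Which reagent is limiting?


Mole ratio available / coefficient:
  Mg: 2/2 = 1.000
  O2: 3/1 = 3.000
Smaller ratio is limiting.

Mg


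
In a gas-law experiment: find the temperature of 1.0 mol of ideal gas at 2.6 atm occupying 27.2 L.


PV = nRT  (R = 0.08206 L·atm/(mol·K))
T = PV/(nR) = 2.6×27.2/(1.0×0.08206)
= 70.72/0.082060
= 861.81 K

861.81 K


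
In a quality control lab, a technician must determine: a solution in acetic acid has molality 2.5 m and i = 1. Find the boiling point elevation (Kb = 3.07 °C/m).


ΔTb = Kb × m × i
= 3.07 × 2.5 × 1
= 7.675 °C

7.675 °C


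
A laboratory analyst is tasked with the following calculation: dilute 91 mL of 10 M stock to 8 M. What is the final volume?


C1V1 = C2V2
10 × 91 = 8 × V2
V2 = 910/8 = 113.75 mL

113.75 mL


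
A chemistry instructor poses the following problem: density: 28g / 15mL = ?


ρ = mass/volume
= 28/15
= 1.867 g/mL

1.867 g/mL


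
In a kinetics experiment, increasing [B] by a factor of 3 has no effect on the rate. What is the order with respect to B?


rate ∝ [B]^n
rate ∝ [B]^0
Order in B: 0

0


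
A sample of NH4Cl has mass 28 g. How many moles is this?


M(NH4Cl) = 53.49 g/mol
n = mass/M = 28/53.49 = 0.5235 mol

0.5235 mol


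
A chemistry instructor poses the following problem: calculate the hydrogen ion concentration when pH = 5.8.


[H+] = 10^(-pH) = 10^(-5.8)
= 1.58×10^-6 M

1.58×10^-6 M


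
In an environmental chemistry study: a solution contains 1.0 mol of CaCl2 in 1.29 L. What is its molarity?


M = n/V = 1.0/1.29 = 0.775 mol/L

0.775 M


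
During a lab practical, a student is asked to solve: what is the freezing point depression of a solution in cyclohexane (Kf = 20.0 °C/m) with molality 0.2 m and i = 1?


ΔTf = Kf × m × i
= 20.0 × 0.2 × 1
= 4.0 °C

4.0 °C


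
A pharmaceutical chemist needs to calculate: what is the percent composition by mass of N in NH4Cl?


M(NH4Cl) = 1×14.01 + 4×1.008 + 1×35.45 = 53.492 g/mol
Mass of N = 1 × 14.01 = 14.01 g/mol
% N = 14.01/53.492 × 100 = 26.19%

26.19%


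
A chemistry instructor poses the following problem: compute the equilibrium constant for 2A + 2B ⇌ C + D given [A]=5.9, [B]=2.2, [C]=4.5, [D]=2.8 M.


Kc = [C][D]/([A]^2[B]^2)
= (4.5^1 × 2.8^1)/(5.9^2 × 2.2^2)
= 12.6/168.4804
= 0.07479

0.07479


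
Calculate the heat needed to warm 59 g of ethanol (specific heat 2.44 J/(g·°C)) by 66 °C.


q = mcΔT = 59 × 2.44 × 66
= 9501.36 J

9501.36 J


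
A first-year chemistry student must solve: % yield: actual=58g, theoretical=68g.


% yield = actual/theoretical × 100
= 58/68 × 100
= 85.29%

85.29%


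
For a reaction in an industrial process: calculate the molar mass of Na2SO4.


M(Na2SO4) = 2×22.99 + 1×32.07 + 4×16.0
= 45.98 + 32.07 + 64.0
= 142.05 g/mol

142.05 g/mol


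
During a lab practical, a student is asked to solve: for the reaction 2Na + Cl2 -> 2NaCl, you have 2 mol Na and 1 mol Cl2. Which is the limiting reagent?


Mole ratio available / coefficient:
  Na: 2/2 = 1.000
  Cl2: 1/1 = 1.000
Smaller ratio is limiting.

neither (stoichiometric); Na and Cl2 are fully consumed


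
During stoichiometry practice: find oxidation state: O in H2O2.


Peroxide: O is -1
Oxidation number: -1

-1


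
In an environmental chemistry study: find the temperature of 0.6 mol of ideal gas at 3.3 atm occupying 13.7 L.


PV = nRT  (R = 0.08206 L·atm/(mol·K))
T = PV/(nR) = 3.3×13.7/(0.6×0.08206)
= 45.21/0.049236
= 918.23 K

918.23 K


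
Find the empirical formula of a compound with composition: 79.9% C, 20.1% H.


Assume 100 g sample. Moles of each element:
  C: 79.9/12.01 = 6.653 mol
  H: 20.1/1.008 = 19.94 mol
Divide by smallest (6.653):
  C: 6.653/6.653 = 1.0
  H: 19.94/6.653 = 3.0
Empirical formula: CH3

CH3


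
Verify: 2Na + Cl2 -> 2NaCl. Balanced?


Equation: 2Na + Cl2 -> 2NaCl
Check atoms: Cl: 2=2, Na: 2=2
Balanced

Yes, balanced


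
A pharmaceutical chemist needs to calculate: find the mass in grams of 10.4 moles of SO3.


M(SO3) = 80.07 g/mol
mass = n × M = 10.4 × 80.07 = 832.73 g

832.73 g


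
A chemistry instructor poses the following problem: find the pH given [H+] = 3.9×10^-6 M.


pH = -log10([H+]) = -log10(3.9×10^-6)
= 6 - log10(3.9)
= 6 - 0.59
= 5.41

5.41


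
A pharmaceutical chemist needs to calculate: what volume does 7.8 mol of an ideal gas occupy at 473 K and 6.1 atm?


PV = nRT  (R = 0.08206 L·atm/(mol·K))
V = nRT/P = 7.8×0.08206×473/6.1
= 49.632 L

49.632 L


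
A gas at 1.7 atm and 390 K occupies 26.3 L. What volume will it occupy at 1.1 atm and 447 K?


P1V1/T1 = P2V2/T2
V2 = P1V1T2/(T1P2)
= 1.7×26.3×447/(390×1.1)
= 46.586 L

46.586 L


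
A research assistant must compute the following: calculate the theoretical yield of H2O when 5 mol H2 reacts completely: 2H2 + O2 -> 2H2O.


Mole ratio H2O:H2 = 2:2
n(H2O) = 5 × 2/2 = 5.000 mol
mass = 5.000 × 18.02 = 90.1 g

90.1 g


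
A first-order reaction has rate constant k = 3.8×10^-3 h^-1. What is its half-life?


t½ = ln2/k = 0.693147/(3.8×10^-3 h^-1)
= 182.4 h

182.4 h


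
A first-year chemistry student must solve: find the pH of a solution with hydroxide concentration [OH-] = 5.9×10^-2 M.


pOH = -log10([OH-]) = -log10(5.9×10^-2)
= 2 - log10(5.9) = 1.23
pH = 14 - pOH = 14 - 1.23 = 12.77

12.77


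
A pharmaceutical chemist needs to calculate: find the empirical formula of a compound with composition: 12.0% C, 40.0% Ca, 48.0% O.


Assume 100 g sample. Moles of each element:
  C: 12.0/12.01 = 0.999 mol
  Ca: 40.0/40.08 = 0.998 mol
  O: 48.0/16.0 = 3.0 mol
Divide by smallest (0.998):
  C: 0.999/0.998 = 1.0
  Ca: 0.998/0.998 = 1.0
  O: 3.0/0.998 = 3.01
Empirical formula: CaCO3

CaCO3


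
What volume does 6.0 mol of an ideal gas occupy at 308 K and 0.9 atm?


PV = nRT  (R = 0.08206 L·atm/(mol·K))
V = nRT/P = 6.0×0.08206×308/0.9
= 168.497 L

168.497 L


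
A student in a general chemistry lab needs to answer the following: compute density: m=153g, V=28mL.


ρ = mass/volume
= 153/28
= 5.464 g/mL

5.464 g/mL


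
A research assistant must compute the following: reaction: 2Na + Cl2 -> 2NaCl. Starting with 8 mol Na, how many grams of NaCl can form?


Mole ratio NaCl:Na = 2:2
n(NaCl) = 8 × 2/2 = 8.000 mol
mass = 8.000 × 58.44 = 467.52 g

467.52 g


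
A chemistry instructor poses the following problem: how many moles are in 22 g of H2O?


M(H2O) = 18.02 g/mol
n = mass/M = 22/18.02 = 1.2209 mol

1.2209 mol


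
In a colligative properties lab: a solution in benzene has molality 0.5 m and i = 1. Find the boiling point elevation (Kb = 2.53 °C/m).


ΔTb = Kb × m × i
= 2.53 × 0.5 × 1
= 1.265 °C

1.265 °C


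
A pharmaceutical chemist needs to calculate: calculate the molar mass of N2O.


M(N2O) = 2×14.01 + 1×16.0
= 28.02 + 16.0
= 44.02 g/mol

44.02 g/mol


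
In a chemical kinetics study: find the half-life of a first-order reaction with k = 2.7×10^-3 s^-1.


t½ = ln2/k = 0.693147/(2.7×10^-3 s^-1)
= 256.7 s

256.7 s


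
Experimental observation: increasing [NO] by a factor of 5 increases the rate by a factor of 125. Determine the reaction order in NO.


rate ∝ [NO]^n
5^n = 125 → n = 3
Order in NO: 3

3


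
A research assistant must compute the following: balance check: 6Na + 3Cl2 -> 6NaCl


Equation: 6Na + 3Cl2 -> 6NaCl
Check atoms: Cl: 6=6, Na: 6=6
Balanced

Yes, balanced


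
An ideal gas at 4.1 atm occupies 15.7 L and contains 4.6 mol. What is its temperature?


PV = nRT  (R = 0.08206 L·atm/(mol·K))
T = PV/(nR) = 4.1×15.7/(4.6×0.08206)
= 64.37/0.377476
= 170.53 K

170.53 K


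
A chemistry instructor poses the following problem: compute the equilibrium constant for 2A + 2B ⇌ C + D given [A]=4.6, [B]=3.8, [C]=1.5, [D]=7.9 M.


Kc = [C][D]/([A]^2[B]^2)
= (1.5^1 × 7.9^1)/(4.6^2 × 3.8^2)
= 11.85/305.5504
= 0.03878

0.03878


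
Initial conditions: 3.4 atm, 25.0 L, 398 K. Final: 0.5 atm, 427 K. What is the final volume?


P1V1/T1 = P2V2/T2
V2 = P1V1T2/(T1P2)
= 3.4×25.0×427/(398×0.5)
= 182.387 L

182.387 L


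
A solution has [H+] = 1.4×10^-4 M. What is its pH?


pH = -log10([H+]) = -log10(1.4×10^-4)
= 4 - log10(1.4)
= 4 - 0.15
= 3.85

3.85


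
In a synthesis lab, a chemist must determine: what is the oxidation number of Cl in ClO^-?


x + (-2) = -1, so x = +1
Oxidation number: +1

+1


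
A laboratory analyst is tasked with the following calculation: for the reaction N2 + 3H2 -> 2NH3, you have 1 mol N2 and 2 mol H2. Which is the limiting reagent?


Mole ratio available / coefficient:
  N2: 1/1 = 1.000
  H2: 2/3 = 0.667
Smaller ratio is limiting.

H2


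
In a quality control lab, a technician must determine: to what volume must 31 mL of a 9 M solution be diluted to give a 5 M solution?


C1V1 = C2V2
9 × 31 = 5 × V2
V2 = 279/5 = 55.8 mL

55.8 mL


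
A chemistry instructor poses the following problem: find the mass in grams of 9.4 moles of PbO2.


M(PbO2) = 239.2 g/mol
mass = n × M = 9.4 × 239.2 = 2248.48 g

2248.48 g


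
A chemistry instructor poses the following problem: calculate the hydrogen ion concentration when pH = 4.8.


[H+] = 10^(-pH) = 10^(-4.8)
= 1.58×10^-5 M

1.58×10^-5 M


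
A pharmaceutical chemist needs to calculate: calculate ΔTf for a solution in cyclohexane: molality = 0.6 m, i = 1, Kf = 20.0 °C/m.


ΔTf = Kf × m × i
= 20.0 × 0.6 × 1
= 12.0 °C

12.0 °C


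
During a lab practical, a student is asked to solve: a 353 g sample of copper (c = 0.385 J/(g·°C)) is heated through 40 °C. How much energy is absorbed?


q = mcΔT = 353 × 0.385 × 40
= 5436.20 J

5436.20 J


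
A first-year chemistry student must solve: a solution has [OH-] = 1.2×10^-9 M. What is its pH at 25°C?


pOH = -log10([OH-]) = -log10(1.2×10^-9)
= 9 - log10(1.2) = 8.92
pH = 14 - pOH = 14 - 8.92 = 5.08

5.08


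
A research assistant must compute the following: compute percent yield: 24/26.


% yield = actual/theoretical × 100
= 24/26 × 100
= 92.31%

92.31%


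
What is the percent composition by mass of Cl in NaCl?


M(NaCl) = 1×22.99 + 1×35.45 = 58.44 g/mol
Mass of Cl = 1 × 35.45 = 35.45 g/mol
% Cl = 35.45/58.44 × 100 = 60.66%

60.66%


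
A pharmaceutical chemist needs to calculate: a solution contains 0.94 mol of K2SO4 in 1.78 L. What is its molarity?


M = n/V = 0.94/1.78 = 0.528 mol/L

0.528 M


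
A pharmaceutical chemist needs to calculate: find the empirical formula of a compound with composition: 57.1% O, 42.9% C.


Assume 100 g sample. Moles of each element:
  O: 57.1/16.0 = 3.569 mol
  C: 42.9/12.01 = 3.572 mol
Divide by smallest (3.569):
  O: 3.569/3.569 = 1.0
  C: 3.572/3.569 = 1.0
Empirical formula: CO

CO


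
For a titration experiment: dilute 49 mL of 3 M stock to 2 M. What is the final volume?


C1V1 = C2V2
3 × 49 = 2 × V2
V2 = 147/2 = 73.5 mL

73.5 mL


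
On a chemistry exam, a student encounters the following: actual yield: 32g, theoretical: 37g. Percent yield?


% yield = actual/theoretical × 100
= 32/37 × 100
= 86.49%

86.49%


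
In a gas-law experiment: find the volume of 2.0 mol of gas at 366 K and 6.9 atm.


PV = nRT  (R = 0.08206 L·atm/(mol·K))
V = nRT/P = 2.0×0.08206×366/6.9
= 8.705 L

8.705 L


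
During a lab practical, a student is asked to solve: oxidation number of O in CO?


O is usually -2
Oxidation number: -2

-2


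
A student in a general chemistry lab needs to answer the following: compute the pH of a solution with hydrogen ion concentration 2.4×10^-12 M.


pH = -log10([H+]) = -log10(2.4×10^-12)
= 12 - log10(2.4)
= 12 - 0.38
= 11.62

11.62


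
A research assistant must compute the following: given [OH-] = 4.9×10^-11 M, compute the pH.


pOH = -log10([OH-]) = -log10(4.9×10^-11)
= 11 - log10(4.9) = 10.31
pH = 14 - pOH = 14 - 10.31 = 3.69

3.69


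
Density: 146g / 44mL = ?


ρ = mass/volume
= 146/44
= 3.318 g/mL

3.318 g/mL


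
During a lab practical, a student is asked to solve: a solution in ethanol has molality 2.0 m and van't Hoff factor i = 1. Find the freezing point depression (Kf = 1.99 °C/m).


ΔTf = Kf × m × i
= 1.99 × 2.0 × 1
= 3.98 °C

3.98 °C


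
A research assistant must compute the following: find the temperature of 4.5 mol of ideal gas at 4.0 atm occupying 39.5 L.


PV = nRT  (R = 0.08206 L·atm/(mol·K))
T = PV/(nR) = 4.0×39.5/(4.5×0.08206)
= 158.00/0.369270
= 427.87 K

427.87 K


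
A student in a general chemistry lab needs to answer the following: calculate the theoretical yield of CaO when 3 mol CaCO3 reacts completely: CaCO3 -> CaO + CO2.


Mole ratio CaO:CaCO3 = 1:1
n(CaO) = 3 × 1/1 = 3.000 mol
mass = 3.000 × 56.08 = 168.24 g

168.24 g


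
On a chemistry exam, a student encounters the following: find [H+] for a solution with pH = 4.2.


[H+] = 10^(-pH) = 10^(-4.2)
= 6.31×10^-5 M

6.31×10^-5 M


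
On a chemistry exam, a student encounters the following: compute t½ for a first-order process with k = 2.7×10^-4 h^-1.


t½ = ln2/k = 0.693147/(2.7×10^-4 h^-1)
= 2567 h

2567 h


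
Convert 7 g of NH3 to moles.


M(NH3) = 17.03 g/mol
n = mass/M = 7/17.03 = 0.411 mol

0.411 mol


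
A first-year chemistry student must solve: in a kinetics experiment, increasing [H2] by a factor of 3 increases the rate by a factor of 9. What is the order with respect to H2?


rate ∝ [H2]^n
3^n = 9 → n = 2
Order in H2: 2

2


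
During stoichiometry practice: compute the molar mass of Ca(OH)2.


M(Ca(OH)2) = 1×40.08 + 2×16.0 + 2×1.008
= 40.08 + 32.0 + 2.02
= 74.1 g/mol

74.1 g/mol


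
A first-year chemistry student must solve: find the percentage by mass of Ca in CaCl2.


M(CaCl2) = 1×40.08 + 2×35.45 = 110.98 g/mol
Mass of Ca = 1 × 40.08 = 40.08 g/mol
% Ca = 40.08/110.98 × 100 = 36.11%

36.11%


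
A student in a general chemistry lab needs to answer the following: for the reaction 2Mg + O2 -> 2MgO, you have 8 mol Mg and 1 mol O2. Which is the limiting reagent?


Mole ratio available / coefficient:
  Mg: 8/2 = 4.000
  O2: 1/1 = 1.000
Smaller ratio is limiting.

O2


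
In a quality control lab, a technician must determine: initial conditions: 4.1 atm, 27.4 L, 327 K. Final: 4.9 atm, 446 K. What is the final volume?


P1V1/T1 = P2V2/T2
V2 = P1V1T2/(T1P2)
= 4.1×27.4×446/(327×4.9)
= 31.27 L

31.27 L


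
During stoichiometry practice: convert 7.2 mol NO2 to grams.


M(NO2) = 46.01 g/mol
mass = n × M = 7.2 × 46.01 = 331.27 g

331.27 g


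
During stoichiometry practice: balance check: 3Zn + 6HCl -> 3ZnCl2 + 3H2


Equation: 3Zn + 6HCl -> 3ZnCl2 + 3H2
Check atoms: Cl: 6=6, H: 6=6, Zn: 3=3
Balanced

Yes, balanced


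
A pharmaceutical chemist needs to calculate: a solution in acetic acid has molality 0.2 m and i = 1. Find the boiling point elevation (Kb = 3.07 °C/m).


ΔTb = Kb × m × i
= 3.07 × 0.2 × 1
= 0.614 °C

0.614 °C


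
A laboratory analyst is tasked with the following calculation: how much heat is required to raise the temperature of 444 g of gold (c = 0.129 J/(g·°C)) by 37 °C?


q = mcΔT = 444 × 0.129 × 37
= 2119.21 J

2119.21 J


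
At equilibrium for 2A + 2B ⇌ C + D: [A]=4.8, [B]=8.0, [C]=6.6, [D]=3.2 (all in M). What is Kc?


Kc = [C][D]/([A]^2[B]^2)
= (6.6^1 × 3.2^1)/(4.8^2 × 8.0^2)
= 21.12/1474.56
= 0.01432

0.01432


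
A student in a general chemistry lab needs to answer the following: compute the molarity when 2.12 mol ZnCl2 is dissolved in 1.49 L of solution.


M = n/V = 2.12/1.49 = 1.423 mol/L

1.423 M


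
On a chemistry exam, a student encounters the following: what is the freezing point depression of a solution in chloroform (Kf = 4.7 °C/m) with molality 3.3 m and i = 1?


ΔTf = Kf × m × i
= 4.7 × 3.3 × 1
= 15.51 °C

15.51 °C


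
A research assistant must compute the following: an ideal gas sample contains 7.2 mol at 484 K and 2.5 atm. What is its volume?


PV = nRT  (R = 0.08206 L·atm/(mol·K))
V = nRT/P = 7.2×0.08206×484/2.5
= 114.385 L

114.385 L


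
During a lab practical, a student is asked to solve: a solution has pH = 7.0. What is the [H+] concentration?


[H+] = 10^(-pH) = 10^(-7.0)
= 1.0×10^-7 M

1.0×10^-7 M


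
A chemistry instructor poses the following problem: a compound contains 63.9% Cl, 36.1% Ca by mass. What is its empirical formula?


Assume 100 g sample. Moles of each element:
  Cl: 63.9/35.45 = 1.803 mol
  Ca: 36.1/40.08 = 0.901 mol
Divide by smallest (0.901):
  Cl: 1.803/0.901 = 2.0
  Ca: 0.901/0.901 = 1.0
Empirical formula: CaCl2

CaCl2


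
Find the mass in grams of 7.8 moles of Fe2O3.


M(Fe2O3) = 159.7 g/mol
mass = n × M = 7.8 × 159.7 = 1245.66 g

1245.66 g


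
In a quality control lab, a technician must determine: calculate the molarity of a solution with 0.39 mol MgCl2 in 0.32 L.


M = n/V = 0.39/0.32 = 1.219 mol/L

1.219 M


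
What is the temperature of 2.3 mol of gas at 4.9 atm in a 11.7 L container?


PV = nRT  (R = 0.08206 L·atm/(mol·K))
T = PV/(nR) = 4.9×11.7/(2.3×0.08206)
= 57.33/0.188738
= 303.75 K

303.75 K


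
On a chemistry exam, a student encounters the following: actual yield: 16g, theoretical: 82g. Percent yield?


% yield = actual/theoretical × 100
= 16/82 × 100
= 19.51%

19.51%


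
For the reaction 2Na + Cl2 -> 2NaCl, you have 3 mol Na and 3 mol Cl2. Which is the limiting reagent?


Mole ratio available / coefficient:
  Na: 3/2 = 1.500
  Cl2: 3/1 = 3.000
Smaller ratio is limiting.

Na


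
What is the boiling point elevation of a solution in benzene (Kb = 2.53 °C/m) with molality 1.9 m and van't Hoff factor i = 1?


ΔTb = Kb × m × i
= 2.53 × 1.9 × 1
= 4.807 °C

4.807 °C


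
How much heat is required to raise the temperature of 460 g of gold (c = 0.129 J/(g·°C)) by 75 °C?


q = mcΔT = 460 × 0.129 × 75
= 4450.50 J

4450.50 J


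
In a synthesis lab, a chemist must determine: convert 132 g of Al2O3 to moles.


M(Al2O3) = 101.96 g/mol
n = mass/M = 132/101.96 = 1.2946 mol

1.2946 mol


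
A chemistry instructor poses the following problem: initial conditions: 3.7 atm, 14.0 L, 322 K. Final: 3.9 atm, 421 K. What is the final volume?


P1V1/T1 = P2V2/T2
V2 = P1V1T2/(T1P2)
= 3.7×14.0×421/(322×3.9)
= 17.366 L

17.366 L


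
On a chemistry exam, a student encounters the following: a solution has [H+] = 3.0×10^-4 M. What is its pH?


pH = -log10([H+]) = -log10(3.0×10^-4)
= 4 - log10(3.0)
= 4 - 0.48
= 3.52

3.52


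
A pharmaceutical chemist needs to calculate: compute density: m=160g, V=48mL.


ρ = mass/volume
= 160/48
= 3.333 g/mL

3.333 g/mL


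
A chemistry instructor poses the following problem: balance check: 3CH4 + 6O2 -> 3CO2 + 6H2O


Equation: 3CH4 + 6O2 -> 3CO2 + 6H2O
Check atoms: C: 3=3, H: 12=12, O: 12=12
Balanced

Yes, balanced


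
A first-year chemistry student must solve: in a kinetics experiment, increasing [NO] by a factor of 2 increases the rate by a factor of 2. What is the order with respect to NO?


rate ∝ [NO]^n
2^n = 2 → n = 1
Order in NO: 1

1


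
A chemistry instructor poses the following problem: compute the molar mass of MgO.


M(MgO) = 1×24.31 + 1×16.0
= 24.31 + 16.0
= 40.31 g/mol

40.31 g/mol


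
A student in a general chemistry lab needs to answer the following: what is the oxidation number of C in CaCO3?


(+2) + x + 3(-2) = 0, so x = +4
Oxidation number: +4

+4


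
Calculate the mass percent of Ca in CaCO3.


M(CaCO3) = 1×40.08 + 1×12.01 + 3×16.0 = 100.09 g/mol
Mass of Ca = 1 × 40.08 = 40.08 g/mol
% Ca = 40.08/100.09 × 100 = 40.04%

40.04%


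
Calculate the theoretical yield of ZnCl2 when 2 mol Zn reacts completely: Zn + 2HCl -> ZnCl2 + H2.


Mole ratio ZnCl2:Zn = 1:1
n(ZnCl2) = 2 × 1/1 = 2.000 mol
mass = 2.000 × 136.28 = 272.56 g

272.56 g


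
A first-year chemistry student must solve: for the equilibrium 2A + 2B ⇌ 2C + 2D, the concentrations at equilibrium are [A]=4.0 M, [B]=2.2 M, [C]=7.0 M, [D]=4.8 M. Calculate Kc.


Kc = [C]^2[D]^2/([A]^2[B]^2)
= (7.0^2 × 4.8^2)/(4.0^2 × 2.2^2)
= 1128.96/77.44
= 14.58

14.58


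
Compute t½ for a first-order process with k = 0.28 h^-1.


t½ = ln2/k = 0.693147/(0.28 h^-1)
= 2.476 h

2.476 h


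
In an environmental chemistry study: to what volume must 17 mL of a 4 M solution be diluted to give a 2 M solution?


C1V1 = C2V2
4 × 17 = 2 × V2
V2 = 68/2 = 34.0 mL

34.0 mL


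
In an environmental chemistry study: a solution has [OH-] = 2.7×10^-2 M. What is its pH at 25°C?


pOH = -log10([OH-]) = -log10(2.7×10^-2)
= 2 - log10(2.7) = 1.57
pH = 14 - pOH = 14 - 1.57 = 12.43

12.43


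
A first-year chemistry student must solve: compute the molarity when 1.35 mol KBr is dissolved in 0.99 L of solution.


M = n/V = 1.35/0.99 = 1.364 mol/L

1.364 M


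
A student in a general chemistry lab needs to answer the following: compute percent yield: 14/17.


% yield = actual/theoretical × 100
= 14/17 × 100
= 82.35%

82.35%


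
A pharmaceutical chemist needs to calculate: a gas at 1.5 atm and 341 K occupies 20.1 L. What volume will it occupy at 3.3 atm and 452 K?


P1V1/T1 = P2V2/T2
V2 = P1V1T2/(T1P2)
= 1.5×20.1×452/(341×3.3)
= 12.11 L

12.11 L


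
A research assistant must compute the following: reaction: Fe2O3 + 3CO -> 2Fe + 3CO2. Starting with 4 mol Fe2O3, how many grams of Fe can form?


Mole ratio Fe:Fe2O3 = 2:1
n(Fe) = 4 × 2/1 = 8.000 mol
mass = 8.000 × 55.85 = 446.8 g

446.8 g


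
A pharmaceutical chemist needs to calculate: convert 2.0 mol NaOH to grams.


M(NaOH) = 40.0 g/mol
mass = n × M = 2.0 × 40.0 = 80.00 g

80.00 g


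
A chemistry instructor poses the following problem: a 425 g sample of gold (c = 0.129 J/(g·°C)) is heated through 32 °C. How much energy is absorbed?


q = mcΔT = 425 × 0.129 × 32
= 1754.40 J

1754.40 J


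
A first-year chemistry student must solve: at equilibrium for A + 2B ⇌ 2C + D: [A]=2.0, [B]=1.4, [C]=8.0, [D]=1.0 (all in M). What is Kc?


Kc = [C]^2[D]/([A][B]^2)
= (8.0^2 × 1.0^1)/(2.0^1 × 1.4^2)
= 64/3.92
= 16.33

16.33
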